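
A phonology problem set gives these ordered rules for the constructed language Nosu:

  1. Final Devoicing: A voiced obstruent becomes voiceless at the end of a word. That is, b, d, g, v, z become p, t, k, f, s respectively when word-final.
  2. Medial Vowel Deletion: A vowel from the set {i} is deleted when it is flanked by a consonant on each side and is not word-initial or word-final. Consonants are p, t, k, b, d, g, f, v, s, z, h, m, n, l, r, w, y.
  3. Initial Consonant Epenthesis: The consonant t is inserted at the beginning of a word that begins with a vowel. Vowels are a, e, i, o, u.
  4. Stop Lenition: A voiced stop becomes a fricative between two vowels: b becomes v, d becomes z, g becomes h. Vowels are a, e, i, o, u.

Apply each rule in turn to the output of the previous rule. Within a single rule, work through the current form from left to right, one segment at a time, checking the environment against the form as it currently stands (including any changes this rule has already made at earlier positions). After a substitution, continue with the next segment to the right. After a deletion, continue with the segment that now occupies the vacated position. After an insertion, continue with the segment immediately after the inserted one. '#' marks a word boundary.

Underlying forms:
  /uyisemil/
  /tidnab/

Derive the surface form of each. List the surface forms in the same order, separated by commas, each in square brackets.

/uyisemil/:
  1 Final Devoicing: no change — [uyisemil]
  2 Medial Vowel Deletion: [uyisemil] → [uyseml]
  3 Initial Consonant Epenthesis: [uyseml] → [tuyseml]
  4 Stop Lenition: no change — [tuyseml]
/tidnab/:
  1 Final Devoicing: [tidnab] → [tidnap]
  2 Medial Vowel Deletion: [tidnap] → [tdnap]
  3 Initial Consonant Epenthesis: no change — [tdnap]
  4 Stop Lenition: no change — [tdnap]

[tuyseml], [tdnap]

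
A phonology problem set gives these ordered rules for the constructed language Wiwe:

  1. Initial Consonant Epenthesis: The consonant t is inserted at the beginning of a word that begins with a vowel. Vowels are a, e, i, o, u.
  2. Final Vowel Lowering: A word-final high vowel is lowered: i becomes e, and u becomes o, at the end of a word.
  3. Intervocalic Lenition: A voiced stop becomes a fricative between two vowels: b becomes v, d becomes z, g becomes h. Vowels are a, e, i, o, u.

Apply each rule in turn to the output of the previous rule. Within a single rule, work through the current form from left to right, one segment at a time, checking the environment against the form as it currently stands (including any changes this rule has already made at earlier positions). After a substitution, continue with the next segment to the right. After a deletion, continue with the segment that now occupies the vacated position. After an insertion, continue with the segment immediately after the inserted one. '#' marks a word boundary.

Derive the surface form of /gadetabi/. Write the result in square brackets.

[gazetave]

1 Initial Consonant Epenthesis: no change — [gadetabi]
2 Final Vowel Lowering: [gadetabi] → [gadetabe]
3 Intervocalic Lenition: [gadetabe] → [gazetave]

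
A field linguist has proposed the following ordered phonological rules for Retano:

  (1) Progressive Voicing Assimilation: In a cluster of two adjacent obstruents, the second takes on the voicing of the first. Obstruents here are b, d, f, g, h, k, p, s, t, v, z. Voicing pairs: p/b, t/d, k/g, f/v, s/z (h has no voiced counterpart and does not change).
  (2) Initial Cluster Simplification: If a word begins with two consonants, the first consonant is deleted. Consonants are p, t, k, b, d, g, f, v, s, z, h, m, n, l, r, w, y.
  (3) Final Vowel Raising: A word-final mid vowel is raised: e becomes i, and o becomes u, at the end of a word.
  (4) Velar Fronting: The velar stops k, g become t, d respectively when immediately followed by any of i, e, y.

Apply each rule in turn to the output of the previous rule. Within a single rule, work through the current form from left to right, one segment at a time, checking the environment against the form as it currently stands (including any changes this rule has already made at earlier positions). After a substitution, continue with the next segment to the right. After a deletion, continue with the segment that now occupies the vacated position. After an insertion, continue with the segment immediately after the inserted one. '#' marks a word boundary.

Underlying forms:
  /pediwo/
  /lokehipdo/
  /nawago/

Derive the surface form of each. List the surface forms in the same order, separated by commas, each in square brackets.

[pediwu], [lotehiptu], [nawagu]

/pediwo/:
  (1) Progressive Voicing Assimilation: no change — [pediwo]
  (2) Initial Cluster Simplification: no change — [pediwo]
  (3) Final Vowel Raising: [pediwo] → [pediwu]
  (4) Velar Fronting: no change — [pediwu]
/lokehipdo/:
  (1) Progressive Voicing Assimilation: [lokehipdo] → [lokehipto]
  (2) Initial Cluster Simplification: no change — [lokehipto]
  (3) Final Vowel Raising: [lokehipto] → [lokehiptu]
  (4) Velar Fronting: [lokehiptu] → [lotehiptu]
/nawago/:
  (1) Progressive Voicing Assimilation: no change — [nawago]
  (2) Initial Cluster Simplification: no change — [nawago]
  (3) Final Vowel Raising: [nawago] → [nawagu]
  (4) Velar Fronting: no change — [nawagu]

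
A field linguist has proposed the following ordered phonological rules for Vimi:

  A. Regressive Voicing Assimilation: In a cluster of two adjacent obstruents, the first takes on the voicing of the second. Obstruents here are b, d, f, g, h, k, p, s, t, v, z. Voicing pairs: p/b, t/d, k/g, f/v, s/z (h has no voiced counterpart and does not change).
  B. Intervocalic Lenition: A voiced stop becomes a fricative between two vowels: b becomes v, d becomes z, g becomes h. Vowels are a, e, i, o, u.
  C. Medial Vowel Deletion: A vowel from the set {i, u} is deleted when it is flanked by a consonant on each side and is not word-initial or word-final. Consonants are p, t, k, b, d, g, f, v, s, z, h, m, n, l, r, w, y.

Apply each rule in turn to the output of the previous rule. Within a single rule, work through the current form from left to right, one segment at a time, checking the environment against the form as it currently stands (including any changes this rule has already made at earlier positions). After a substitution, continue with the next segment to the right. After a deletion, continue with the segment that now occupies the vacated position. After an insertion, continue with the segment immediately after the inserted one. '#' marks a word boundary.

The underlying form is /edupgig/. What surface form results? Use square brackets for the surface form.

[ezbgg]

A Regressive Voicing Assimilation: [edupgig] → [edubgig]
B Intervocalic Lenition: [edubgig] → [ezubgig]
C Medial Vowel Deletion: [ezubgig] → [ezbgg]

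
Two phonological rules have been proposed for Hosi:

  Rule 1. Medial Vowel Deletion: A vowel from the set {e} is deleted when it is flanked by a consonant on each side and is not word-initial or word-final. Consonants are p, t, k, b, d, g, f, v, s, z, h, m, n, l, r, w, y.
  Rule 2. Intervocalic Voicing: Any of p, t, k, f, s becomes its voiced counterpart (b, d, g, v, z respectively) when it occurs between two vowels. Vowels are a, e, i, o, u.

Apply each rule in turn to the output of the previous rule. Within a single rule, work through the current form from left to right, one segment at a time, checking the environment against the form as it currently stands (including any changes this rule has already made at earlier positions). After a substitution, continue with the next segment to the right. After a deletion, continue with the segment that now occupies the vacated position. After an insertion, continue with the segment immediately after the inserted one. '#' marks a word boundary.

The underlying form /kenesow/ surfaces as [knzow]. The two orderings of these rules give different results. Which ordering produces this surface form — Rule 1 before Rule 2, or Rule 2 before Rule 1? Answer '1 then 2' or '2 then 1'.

Order 1 then 2:
  1 Medial Vowel Deletion: [kenesow] → [knsow]
  2 Intervocalic Voicing: no change — [knsow]
  result: [knsow]
Order 2 then 1:
  2 Intervocalic Voicing: [kenesow] → [kenezow]
  1 Medial Vowel Deletion: [kenezow] → [knzow]
  result: [knzow]

2 then 1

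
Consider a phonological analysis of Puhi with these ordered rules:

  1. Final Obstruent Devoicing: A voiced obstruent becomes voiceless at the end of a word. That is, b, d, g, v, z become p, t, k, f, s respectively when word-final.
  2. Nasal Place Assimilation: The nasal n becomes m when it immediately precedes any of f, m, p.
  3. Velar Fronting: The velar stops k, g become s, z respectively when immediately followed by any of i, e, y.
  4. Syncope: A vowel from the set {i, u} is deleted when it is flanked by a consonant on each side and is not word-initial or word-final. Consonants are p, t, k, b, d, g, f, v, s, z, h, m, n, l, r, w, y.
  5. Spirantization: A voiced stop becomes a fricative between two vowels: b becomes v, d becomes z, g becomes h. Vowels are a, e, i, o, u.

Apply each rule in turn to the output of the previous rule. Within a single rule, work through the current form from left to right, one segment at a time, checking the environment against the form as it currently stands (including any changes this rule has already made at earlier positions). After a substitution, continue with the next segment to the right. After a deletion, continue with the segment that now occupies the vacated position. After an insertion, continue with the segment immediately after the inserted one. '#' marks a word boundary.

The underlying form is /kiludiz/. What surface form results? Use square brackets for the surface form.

[slds]

1 Final Obstruent Devoicing: [kiludiz] → [kiludis]
2 Nasal Place Assimilation: no change — [kiludis]
3 Velar Fronting: [kiludis] → [siludis]
4 Syncope: [siludis] → [slds]
5 Spirantization: no change — [slds]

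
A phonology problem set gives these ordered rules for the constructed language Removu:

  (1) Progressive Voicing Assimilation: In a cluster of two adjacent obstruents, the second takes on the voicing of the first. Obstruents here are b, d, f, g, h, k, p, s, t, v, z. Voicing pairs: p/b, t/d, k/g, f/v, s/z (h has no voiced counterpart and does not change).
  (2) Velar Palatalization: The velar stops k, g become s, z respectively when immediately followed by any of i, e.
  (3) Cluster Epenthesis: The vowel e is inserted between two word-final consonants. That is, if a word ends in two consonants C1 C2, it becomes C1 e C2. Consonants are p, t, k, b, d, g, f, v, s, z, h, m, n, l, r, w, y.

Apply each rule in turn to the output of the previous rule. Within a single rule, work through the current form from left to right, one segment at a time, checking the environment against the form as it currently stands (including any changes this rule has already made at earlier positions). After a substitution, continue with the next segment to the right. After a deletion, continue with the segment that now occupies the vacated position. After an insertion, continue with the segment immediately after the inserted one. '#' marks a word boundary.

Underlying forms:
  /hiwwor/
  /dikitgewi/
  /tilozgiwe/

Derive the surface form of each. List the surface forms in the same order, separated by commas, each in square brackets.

[hiwwor], [disitsewi], [tilozziwe]

/hiwwor/:
  (1) Progressive Voicing Assimilation: no change — [hiwwor]
  (2) Velar Palatalization: no change — [hiwwor]
  (3) Cluster Epenthesis: no change — [hiwwor]
/dikitgewi/:
  (1) Progressive Voicing Assimilation: [dikitgewi] → [dikitkewi]
  (2) Velar Palatalization: [dikitkewi] → [disitsewi]
  (3) Cluster Epenthesis: no change — [disitsewi]
/tilozgiwe/:
  (1) Progressive Voicing Assimilation: no change — [tilozgiwe]
  (2) Velar Palatalization: [tilozgiwe] → [tilozziwe]
  (3) Cluster Epenthesis: no change — [tilozziwe]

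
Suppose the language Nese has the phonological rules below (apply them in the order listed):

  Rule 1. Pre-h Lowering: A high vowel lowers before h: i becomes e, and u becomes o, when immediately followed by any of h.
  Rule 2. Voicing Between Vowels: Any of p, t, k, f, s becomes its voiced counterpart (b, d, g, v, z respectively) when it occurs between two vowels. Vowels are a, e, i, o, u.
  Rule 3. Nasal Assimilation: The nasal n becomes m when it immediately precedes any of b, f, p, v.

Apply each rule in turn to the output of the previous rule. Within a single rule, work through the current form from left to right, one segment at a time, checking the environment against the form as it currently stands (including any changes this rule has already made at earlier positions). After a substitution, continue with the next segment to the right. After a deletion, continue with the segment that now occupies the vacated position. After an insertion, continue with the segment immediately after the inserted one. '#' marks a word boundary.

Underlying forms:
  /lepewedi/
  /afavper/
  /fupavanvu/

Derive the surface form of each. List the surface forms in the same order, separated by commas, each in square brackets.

/lepewedi/:
  Rule 1 Pre-h Lowering: no change — [lepewedi]
  Rule 2 Voicing Between Vowels: [lepewedi] → [lebewedi]
  Rule 3 Nasal Assimilation: no change — [lebewedi]
/afavper/:
  Rule 1 Pre-h Lowering: no change — [afavper]
  Rule 2 Voicing Between Vowels: [afavper] → [avavper]
  Rule 3 Nasal Assimilation: no change — [avavper]
/fupavanvu/:
  Rule 1 Pre-h Lowering: no change — [fupavanvu]
  Rule 2 Voicing Between Vowels: [fupavanvu] → [fubavanvu]
  Rule 3 Nasal Assimilation: [fubavanvu] → [fubavamvu]

[lebewedi], [avavper], [fubavamvu]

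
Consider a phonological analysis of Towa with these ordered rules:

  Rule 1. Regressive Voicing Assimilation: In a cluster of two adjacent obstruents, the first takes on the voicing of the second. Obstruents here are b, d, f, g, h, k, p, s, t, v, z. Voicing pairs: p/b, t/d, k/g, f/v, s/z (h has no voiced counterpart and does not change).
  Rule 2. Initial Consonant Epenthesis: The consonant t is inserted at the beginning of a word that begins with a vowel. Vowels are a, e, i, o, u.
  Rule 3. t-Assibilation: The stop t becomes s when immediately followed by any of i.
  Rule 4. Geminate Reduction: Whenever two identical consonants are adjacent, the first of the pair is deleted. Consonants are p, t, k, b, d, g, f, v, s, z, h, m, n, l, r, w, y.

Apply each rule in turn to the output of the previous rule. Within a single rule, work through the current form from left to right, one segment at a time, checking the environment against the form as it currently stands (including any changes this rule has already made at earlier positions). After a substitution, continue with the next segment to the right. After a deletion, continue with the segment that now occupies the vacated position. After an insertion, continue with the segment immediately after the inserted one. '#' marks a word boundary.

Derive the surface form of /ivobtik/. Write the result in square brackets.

[sivopsik]

Rule 1 Regressive Voicing Assimilation: [ivobtik] → [ivoptik]
Rule 2 Initial Consonant Epenthesis: [ivoptik] → [tivoptik]
Rule 3 t-Assibilation: [tivoptik] → [sivopsik]
Rule 4 Geminate Reduction: no change — [sivopsik]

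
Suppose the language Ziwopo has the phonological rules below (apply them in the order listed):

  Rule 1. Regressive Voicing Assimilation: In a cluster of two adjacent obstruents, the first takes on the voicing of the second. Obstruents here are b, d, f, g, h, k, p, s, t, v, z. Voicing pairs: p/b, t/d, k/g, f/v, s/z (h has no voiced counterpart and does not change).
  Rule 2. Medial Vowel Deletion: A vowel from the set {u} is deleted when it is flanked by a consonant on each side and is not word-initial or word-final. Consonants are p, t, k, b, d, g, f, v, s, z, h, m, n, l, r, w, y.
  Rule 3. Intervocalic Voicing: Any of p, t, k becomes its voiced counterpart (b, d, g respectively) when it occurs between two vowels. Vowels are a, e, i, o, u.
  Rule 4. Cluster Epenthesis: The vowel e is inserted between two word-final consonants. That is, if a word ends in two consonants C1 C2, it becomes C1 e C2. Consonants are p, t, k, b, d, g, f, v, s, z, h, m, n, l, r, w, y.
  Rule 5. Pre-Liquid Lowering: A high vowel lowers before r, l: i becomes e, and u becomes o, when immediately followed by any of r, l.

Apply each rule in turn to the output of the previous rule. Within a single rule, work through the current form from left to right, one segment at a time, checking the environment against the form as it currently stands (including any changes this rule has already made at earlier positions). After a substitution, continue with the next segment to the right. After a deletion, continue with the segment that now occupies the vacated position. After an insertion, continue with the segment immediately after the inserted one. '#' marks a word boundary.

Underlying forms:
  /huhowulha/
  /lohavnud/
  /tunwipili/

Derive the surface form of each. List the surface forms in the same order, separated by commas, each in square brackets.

/huhowulha/:
  Rule 1 Regressive Voicing Assimilation: no change — [huhowulha]
  Rule 2 Medial Vowel Deletion: [huhowulha] → [hhowlha]
  Rule 3 Intervocalic Voicing: no change — [hhowlha]
  Rule 4 Cluster Epenthesis: no change — [hhowlha]
  Rule 5 Pre-Liquid Lowering: no change — [hhowlha]
/lohavnud/:
  Rule 1 Regressive Voicing Assimilation: no change — [lohavnud]
  Rule 2 Medial Vowel Deletion: [lohavnud] → [lohavnd]
  Rule 3 Intervocalic Voicing: no change — [lohavnd]
  Rule 4 Cluster Epenthesis: [lohavnd] → [lohavned]
  Rule 5 Pre-Liquid Lowering: no change — [lohavned]
/tunwipili/:
  Rule 1 Regressive Voicing Assimilation: no change — [tunwipili]
  Rule 2 Medial Vowel Deletion: [tunwipili] → [tnwipili]
  Rule 3 Intervocalic Voicing: [tnwipili] → [tnwibili]
  Rule 4 Cluster Epenthesis: no change — [tnwibili]
  Rule 5 Pre-Liquid Lowering: [tnwibili] → [tnwibeli]

[hhowlha], [lohavned], [tnwibeli]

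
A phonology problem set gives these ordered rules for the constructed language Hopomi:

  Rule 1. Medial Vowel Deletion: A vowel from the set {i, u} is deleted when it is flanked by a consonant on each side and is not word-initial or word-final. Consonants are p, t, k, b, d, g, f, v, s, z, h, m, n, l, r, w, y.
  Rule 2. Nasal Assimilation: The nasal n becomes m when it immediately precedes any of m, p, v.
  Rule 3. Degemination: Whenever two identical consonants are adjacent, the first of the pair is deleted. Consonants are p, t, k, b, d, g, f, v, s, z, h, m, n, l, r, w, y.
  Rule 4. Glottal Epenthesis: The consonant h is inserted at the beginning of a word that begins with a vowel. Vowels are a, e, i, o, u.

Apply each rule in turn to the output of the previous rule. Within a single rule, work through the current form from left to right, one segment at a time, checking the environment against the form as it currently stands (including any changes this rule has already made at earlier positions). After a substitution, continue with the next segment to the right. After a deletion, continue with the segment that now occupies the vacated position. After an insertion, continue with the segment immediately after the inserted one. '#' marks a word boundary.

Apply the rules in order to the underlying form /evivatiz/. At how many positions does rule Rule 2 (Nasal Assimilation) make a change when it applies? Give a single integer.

0

Rule 1 Medial Vowel Deletion: [evivatiz] → [evvatz]
Rule 2 Nasal Assimilation: no change — [evvatz]
Rule 3 Degemination: [evvatz] → [evatz]
Rule 4 Glottal Epenthesis: [evatz] → [hevatz]
Rule Rule 2 changed 0 position(s).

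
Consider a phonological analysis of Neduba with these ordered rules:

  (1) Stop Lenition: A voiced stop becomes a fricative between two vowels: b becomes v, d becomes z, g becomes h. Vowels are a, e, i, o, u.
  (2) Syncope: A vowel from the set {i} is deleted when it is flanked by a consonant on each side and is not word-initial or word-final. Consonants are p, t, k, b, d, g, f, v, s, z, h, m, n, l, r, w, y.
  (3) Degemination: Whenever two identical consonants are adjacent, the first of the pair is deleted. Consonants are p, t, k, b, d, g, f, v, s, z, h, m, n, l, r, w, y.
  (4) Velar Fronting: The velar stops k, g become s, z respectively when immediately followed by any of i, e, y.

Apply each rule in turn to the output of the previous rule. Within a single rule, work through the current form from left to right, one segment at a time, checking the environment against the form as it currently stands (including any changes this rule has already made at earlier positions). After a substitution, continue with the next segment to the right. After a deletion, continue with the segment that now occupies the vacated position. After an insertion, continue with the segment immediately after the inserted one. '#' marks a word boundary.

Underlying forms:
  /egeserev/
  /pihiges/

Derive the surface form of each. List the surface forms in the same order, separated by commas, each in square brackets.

[eheserev], [phes]

/egeserev/:
  (1) Stop Lenition: [egeserev] → [eheserev]
  (2) Syncope: no change — [eheserev]
  (3) Degemination: no change — [eheserev]
  (4) Velar Fronting: no change — [eheserev]
/pihiges/:
  (1) Stop Lenition: [pihiges] → [pihihes]
  (2) Syncope: [pihihes] → [phhes]
  (3) Degemination: [phhes] → [phes]
  (4) Velar Fronting: no change — [phes]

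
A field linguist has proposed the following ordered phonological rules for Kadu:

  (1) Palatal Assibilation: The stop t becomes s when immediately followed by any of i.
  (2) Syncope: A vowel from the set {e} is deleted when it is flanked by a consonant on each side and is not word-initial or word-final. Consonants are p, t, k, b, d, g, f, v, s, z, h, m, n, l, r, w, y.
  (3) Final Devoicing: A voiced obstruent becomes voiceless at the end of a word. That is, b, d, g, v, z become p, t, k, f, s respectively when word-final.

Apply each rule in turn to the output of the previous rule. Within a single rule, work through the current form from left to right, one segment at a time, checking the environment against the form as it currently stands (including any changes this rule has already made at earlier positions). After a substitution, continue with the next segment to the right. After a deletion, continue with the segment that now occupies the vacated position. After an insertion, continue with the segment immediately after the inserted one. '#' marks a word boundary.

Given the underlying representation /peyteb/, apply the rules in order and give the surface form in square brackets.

[pytp]

(1) Palatal Assibilation: no change — [peyteb]
(2) Syncope: [peyteb] → [pytb]
(3) Final Devoicing: [pytb] → [pytp]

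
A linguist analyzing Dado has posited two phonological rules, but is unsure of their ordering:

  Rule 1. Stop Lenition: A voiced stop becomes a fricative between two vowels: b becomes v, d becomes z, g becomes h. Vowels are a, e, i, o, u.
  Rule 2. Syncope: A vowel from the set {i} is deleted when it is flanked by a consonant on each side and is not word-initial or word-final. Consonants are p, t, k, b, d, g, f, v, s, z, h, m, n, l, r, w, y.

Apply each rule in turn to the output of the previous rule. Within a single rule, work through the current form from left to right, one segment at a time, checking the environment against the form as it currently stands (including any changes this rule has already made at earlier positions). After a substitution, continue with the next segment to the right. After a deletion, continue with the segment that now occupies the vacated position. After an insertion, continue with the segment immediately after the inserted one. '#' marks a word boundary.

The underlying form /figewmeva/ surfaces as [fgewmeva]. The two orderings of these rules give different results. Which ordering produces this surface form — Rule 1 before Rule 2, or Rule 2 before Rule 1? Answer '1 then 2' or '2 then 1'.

Order 1 then 2:
  1 Stop Lenition: [figewmeva] → [fihewmeva]
  2 Syncope: [fihewmeva] → [fhewmeva]
  result: [fhewmeva]
Order 2 then 1:
  2 Syncope: [figewmeva] → [fgewmeva]
  1 Stop Lenition: no change — [fgewmeva]
  result: [fgewmeva]

2 then 1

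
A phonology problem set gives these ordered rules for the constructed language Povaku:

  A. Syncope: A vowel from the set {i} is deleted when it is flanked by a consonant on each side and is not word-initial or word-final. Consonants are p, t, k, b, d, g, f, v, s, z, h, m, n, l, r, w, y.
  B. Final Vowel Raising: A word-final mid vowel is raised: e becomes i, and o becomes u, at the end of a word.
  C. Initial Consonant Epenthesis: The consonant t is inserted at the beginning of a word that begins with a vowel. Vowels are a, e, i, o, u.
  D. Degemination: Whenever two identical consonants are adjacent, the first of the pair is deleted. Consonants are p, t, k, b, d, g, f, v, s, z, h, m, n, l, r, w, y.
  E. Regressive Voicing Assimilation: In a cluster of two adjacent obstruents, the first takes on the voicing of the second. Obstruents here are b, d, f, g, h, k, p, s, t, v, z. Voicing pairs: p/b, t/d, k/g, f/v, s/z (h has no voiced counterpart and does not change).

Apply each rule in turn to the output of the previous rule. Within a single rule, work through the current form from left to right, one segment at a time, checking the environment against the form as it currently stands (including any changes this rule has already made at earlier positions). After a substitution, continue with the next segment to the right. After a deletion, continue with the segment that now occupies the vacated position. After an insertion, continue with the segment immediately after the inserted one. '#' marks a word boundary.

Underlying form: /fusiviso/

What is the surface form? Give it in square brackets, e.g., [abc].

[fuzfsu]

A Syncope: [fusiviso] → [fusvso]
B Final Vowel Raising: [fusvso] → [fusvsu]
C Initial Consonant Epenthesis: no change — [fusvsu]
D Degemination: no change — [fusvsu]
E Regressive Voicing Assimilation: [fusvsu] → [fuzfsu]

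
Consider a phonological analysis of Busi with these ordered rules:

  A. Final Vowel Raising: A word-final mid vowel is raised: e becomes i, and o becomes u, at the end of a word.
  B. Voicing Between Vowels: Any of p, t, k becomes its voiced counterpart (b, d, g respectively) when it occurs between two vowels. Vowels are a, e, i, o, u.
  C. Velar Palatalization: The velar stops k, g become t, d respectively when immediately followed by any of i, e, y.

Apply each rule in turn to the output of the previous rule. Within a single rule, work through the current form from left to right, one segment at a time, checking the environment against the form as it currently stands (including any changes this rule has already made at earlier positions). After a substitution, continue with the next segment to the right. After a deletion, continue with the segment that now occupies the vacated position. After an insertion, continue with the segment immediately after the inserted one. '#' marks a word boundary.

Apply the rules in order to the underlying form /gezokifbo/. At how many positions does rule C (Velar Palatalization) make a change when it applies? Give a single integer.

A Final Vowel Raising: [gezokifbo] → [gezokifbu]
B Voicing Between Vowels: [gezokifbu] → [gezogifbu]
C Velar Palatalization: [gezogifbu] → [dezodifbu]
Rule C changed 2 position(s).

2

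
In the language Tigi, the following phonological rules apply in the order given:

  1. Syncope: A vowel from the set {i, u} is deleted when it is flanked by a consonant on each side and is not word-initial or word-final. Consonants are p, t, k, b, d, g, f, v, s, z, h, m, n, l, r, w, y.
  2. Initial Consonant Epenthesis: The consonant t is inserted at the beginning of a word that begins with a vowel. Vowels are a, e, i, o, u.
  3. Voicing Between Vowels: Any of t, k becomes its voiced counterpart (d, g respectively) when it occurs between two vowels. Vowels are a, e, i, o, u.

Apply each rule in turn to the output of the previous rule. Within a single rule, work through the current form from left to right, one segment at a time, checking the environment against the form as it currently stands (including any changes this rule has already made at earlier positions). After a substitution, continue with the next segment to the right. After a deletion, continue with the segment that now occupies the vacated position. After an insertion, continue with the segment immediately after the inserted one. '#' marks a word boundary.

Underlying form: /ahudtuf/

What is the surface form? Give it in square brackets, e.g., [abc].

1 Syncope: [ahudtuf] → [ahdtf]
2 Initial Consonant Epenthesis: [ahdtf] → [tahdtf]
3 Voicing Between Vowels: no change — [tahdtf]

[tahdtf]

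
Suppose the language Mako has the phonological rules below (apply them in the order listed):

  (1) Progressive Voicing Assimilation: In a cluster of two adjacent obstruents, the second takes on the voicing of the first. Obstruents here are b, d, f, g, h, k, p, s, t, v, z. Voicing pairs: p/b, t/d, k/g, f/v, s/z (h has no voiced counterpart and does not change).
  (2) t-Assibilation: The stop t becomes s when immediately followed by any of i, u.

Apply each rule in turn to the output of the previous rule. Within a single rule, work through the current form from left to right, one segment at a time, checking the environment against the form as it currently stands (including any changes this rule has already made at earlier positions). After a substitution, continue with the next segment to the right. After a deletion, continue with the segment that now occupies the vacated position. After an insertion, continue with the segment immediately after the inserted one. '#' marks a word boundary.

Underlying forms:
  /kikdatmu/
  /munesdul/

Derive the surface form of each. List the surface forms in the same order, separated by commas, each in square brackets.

[kiktatmu], [munessul]

/kikdatmu/:
  (1) Progressive Voicing Assimilation: [kikdatmu] → [kiktatmu]
  (2) t-Assibilation: no change — [kiktatmu]
/munesdul/:
  (1) Progressive Voicing Assimilation: [munesdul] → [munestul]
  (2) t-Assibilation: [munestul] → [munessul]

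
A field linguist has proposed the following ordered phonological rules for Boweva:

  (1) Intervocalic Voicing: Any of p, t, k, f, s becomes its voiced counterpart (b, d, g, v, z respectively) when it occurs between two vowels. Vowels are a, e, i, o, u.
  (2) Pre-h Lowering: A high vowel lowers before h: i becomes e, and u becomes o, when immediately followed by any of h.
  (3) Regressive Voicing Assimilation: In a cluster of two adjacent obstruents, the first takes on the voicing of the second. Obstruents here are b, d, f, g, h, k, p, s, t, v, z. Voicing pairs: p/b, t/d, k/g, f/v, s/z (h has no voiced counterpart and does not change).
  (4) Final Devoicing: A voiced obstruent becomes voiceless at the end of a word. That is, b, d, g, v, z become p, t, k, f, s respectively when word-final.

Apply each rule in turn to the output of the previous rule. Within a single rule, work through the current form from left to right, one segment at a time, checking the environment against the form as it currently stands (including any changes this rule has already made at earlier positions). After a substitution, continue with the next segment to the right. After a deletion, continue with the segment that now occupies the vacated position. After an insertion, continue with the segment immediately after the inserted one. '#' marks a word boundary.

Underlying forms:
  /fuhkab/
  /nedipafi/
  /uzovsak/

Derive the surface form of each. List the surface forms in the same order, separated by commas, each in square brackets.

/fuhkab/:
  (1) Intervocalic Voicing: no change — [fuhkab]
  (2) Pre-h Lowering: [fuhkab] → [fohkab]
  (3) Regressive Voicing Assimilation: no change — [fohkab]
  (4) Final Devoicing: [fohkab] → [fohkap]
/nedipafi/:
  (1) Intervocalic Voicing: [nedipafi] → [nedibavi]
  (2) Pre-h Lowering: no change — [nedibavi]
  (3) Regressive Voicing Assimilation: no change — [nedibavi]
  (4) Final Devoicing: no change — [nedibavi]
/uzovsak/:
  (1) Intervocalic Voicing: no change — [uzovsak]
  (2) Pre-h Lowering: no change — [uzovsak]
  (3) Regressive Voicing Assimilation: [uzovsak] → [uzofsak]
  (4) Final Devoicing: no change — [uzofsak]

[fohkap], [nedibavi], [uzofsak]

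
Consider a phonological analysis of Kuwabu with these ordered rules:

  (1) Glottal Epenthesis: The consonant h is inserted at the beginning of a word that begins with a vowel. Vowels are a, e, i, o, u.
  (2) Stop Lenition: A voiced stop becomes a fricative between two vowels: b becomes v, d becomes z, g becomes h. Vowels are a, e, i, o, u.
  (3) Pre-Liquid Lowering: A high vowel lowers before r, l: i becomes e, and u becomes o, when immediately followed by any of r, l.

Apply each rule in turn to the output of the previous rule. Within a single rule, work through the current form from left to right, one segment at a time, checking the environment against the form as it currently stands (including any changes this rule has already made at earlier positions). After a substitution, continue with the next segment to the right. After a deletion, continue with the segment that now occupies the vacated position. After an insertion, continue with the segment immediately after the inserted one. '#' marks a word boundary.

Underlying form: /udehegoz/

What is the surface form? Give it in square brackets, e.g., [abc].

(1) Glottal Epenthesis: [udehegoz] → [hudehegoz]
(2) Stop Lenition: [hudehegoz] → [huzehehoz]
(3) Pre-Liquid Lowering: no change — [huzehehoz]

[huzehehoz]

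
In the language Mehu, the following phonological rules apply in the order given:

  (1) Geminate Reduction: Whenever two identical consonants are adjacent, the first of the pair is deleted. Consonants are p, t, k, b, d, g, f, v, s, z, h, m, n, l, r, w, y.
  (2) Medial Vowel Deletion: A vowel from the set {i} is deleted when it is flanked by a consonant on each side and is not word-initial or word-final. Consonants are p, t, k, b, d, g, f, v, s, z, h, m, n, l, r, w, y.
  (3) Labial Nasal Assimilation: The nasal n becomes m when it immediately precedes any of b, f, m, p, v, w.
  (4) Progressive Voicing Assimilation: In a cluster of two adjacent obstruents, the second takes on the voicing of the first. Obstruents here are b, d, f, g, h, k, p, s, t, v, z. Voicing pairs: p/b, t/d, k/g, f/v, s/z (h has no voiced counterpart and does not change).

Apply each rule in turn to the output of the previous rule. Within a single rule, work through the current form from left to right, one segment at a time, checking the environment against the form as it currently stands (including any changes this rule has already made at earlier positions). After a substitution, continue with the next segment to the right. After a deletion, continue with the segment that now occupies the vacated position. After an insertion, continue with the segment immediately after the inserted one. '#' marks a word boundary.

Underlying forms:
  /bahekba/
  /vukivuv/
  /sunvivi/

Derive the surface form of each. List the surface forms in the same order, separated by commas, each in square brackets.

/bahekba/:
  (1) Geminate Reduction: no change — [bahekba]
  (2) Medial Vowel Deletion: no change — [bahekba]
  (3) Labial Nasal Assimilation: no change — [bahekba]
  (4) Progressive Voicing Assimilation: [bahekba] → [bahekpa]
/vukivuv/:
  (1) Geminate Reduction: no change — [vukivuv]
  (2) Medial Vowel Deletion: [vukivuv] → [vukvuv]
  (3) Labial Nasal Assimilation: no change — [vukvuv]
  (4) Progressive Voicing Assimilation: [vukvuv] → [vukfuv]
/sunvivi/:
  (1) Geminate Reduction: no change — [sunvivi]
  (2) Medial Vowel Deletion: [sunvivi] → [sunvvi]
  (3) Labial Nasal Assimilation: [sunvvi] → [sumvvi]
  (4) Progressive Voicing Assimilation: no change — [sumvvi]

[bahekpa], [vukfuv], [sumvvi]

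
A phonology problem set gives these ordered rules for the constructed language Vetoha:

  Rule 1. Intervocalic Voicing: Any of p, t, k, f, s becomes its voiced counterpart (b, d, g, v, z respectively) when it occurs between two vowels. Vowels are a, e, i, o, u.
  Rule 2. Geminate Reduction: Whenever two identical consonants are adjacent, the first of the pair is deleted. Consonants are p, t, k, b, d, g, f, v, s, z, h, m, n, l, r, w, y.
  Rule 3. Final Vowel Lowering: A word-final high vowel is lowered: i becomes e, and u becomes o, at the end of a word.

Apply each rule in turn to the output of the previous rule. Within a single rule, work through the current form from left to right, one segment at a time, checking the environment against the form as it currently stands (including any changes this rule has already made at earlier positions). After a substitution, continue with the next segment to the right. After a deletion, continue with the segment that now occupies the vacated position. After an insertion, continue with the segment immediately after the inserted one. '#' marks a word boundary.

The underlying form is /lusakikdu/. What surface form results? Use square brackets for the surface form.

Rule 1 Intervocalic Voicing: [lusakikdu] → [luzagikdu]
Rule 2 Geminate Reduction: no change — [luzagikdu]
Rule 3 Final Vowel Lowering: [luzagikdu] → [luzagikdo]

[luzagikdo]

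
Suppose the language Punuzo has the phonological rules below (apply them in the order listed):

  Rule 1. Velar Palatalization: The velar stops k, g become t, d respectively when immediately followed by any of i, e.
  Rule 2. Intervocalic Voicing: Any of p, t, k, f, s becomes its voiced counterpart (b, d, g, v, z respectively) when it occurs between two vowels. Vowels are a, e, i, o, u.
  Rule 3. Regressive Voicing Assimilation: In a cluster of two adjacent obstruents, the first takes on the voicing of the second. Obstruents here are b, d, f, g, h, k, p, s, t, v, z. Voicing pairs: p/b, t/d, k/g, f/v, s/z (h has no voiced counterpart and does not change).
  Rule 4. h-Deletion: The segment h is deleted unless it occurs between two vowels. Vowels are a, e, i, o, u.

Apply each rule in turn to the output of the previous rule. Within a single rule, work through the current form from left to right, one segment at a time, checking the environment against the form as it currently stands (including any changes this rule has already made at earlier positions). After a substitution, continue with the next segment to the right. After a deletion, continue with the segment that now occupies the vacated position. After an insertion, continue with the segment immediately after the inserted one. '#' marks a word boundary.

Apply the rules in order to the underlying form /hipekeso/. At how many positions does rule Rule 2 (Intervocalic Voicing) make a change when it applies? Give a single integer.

3

Rule 1 Velar Palatalization: [hipekeso] → [hipeteso]
Rule 2 Intervocalic Voicing: [hipeteso] → [hibedezo]
Rule 3 Regressive Voicing Assimilation: no change — [hibedezo]
Rule 4 h-Deletion: [hibedezo] → [ibedezo]
Rule Rule 2 changed 3 position(s).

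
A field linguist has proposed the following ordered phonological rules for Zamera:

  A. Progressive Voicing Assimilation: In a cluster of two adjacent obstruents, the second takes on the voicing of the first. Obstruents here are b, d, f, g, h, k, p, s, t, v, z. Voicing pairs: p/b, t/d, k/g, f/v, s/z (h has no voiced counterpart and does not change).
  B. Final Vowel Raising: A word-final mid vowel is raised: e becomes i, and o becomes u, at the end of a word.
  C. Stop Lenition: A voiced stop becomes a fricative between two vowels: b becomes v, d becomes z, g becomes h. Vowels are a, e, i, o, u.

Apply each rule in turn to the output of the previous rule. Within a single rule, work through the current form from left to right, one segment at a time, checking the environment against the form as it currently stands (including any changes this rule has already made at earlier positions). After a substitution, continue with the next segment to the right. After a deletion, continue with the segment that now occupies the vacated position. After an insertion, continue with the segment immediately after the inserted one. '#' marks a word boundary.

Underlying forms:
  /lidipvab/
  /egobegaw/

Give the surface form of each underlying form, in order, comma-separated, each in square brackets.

/lidipvab/:
  A Progressive Voicing Assimilation: [lidipvab] → [lidipfab]
  B Final Vowel Raising: no change — [lidipfab]
  C Stop Lenition: [lidipfab] → [lizipfab]
/egobegaw/:
  A Progressive Voicing Assimilation: no change — [egobegaw]
  B Final Vowel Raising: no change — [egobegaw]
  C Stop Lenition: [egobegaw] → [ehovehaw]

[lizipfab], [ehovehaw]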